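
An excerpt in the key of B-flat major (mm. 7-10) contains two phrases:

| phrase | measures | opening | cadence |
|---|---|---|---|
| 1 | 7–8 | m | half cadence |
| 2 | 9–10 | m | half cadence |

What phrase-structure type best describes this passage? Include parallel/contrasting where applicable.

Both phrases have the same opening (m) and the same cadence (half cadence): the second is a restatement, not a consequent, so this is a repeated phrase rather than a period.

repeated phrase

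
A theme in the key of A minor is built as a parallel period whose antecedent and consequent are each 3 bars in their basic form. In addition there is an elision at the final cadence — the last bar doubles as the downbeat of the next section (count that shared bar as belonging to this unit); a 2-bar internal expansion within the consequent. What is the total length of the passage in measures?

8 measures

Basic parallel period: 3 + 3 = 6 bars.
6 (basic form) + 2 (internal expansion) = 8.
The elision shares a bar with the next section but does not change this unit's count.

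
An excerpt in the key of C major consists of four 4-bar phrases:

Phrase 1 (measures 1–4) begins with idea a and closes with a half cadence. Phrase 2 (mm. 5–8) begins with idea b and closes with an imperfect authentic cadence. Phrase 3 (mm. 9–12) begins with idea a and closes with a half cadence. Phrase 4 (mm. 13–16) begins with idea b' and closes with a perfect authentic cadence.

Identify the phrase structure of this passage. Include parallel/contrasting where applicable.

Four phrases in two halves: the first half (mm. 1–8) ends with an imperfect authentic cadence, the second (bars 9–16) with a perfect authentic cadence — a large antecedent–consequent pair, i.e. a double period.
Phrase 3 begins with the same material as phrase 1, making it parallel.

parallel double period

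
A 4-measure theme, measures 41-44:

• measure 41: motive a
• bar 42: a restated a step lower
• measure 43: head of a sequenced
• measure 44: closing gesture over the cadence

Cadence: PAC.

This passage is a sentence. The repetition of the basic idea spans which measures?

measures 42–42

The presentation of a sentence is the basic idea (bar 41) plus its repetition (bar 42); the repetition of the basic idea is therefore m. 42.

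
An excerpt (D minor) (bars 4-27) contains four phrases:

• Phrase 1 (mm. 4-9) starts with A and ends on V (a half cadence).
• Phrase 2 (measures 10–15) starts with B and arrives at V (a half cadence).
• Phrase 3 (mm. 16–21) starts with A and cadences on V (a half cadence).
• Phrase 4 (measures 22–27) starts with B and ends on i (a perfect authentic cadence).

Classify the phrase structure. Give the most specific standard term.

parallel double period

Four phrases in two halves: the first half (measures 4-15) ends with a half cadence, the second (mm. 16–27) with a perfect authentic cadence — a large antecedent–consequent pair, i.e. a double period.
Phrase 3 begins with the same material as phrase 1, making it parallel.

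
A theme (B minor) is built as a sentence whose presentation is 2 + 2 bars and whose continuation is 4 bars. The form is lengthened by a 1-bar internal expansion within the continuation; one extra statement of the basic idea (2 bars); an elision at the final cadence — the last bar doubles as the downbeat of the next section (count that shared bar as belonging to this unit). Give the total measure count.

11 measures

Basic sentence: 2 + 2 + 4 = 8 bars.
8 (basic form) + 1 (internal expansion) + 2 (extra statement) = 11.
The elision shares a bar with the next section but does not change this unit's count.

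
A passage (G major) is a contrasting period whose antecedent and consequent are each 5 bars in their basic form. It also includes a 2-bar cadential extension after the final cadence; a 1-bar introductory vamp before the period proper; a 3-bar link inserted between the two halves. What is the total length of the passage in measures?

16 measures

Basic contrasting period: 5 + 5 = 10 bars.
10 (basic form) + 2 (cadential extension) + 1 (introduction) + 3 (link) = 16.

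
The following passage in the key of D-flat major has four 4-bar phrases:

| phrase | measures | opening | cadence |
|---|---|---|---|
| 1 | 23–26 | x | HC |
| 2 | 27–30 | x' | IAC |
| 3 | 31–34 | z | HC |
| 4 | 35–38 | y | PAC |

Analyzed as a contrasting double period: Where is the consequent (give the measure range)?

In a double period the four phrases pair into a large antecedent (phrases 1–2, ending imperfect authentic cadence) and a large consequent (phrases 3–4, ending perfect authentic cadence). The consequent spans measures 31–38.

measures 31–38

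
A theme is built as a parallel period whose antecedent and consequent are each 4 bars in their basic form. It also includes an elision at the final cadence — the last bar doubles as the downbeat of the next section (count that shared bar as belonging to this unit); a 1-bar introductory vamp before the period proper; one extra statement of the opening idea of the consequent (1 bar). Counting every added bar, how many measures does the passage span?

Basic parallel period: 4 + 4 = 8 bars.
8 (basic form) + 1 (introduction) + 1 (extra statement) = 10.
The elision shares a bar with the next section but does not change this unit's count.

10 measures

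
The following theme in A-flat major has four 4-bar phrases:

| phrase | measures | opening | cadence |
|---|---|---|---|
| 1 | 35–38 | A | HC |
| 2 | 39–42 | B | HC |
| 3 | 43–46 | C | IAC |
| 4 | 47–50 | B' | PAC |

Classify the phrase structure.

contrasting double period

Four phrases in two halves: the first half (mm. 35-42) ends with a half cadence, the second (measures 43–50) with a perfect authentic cadence — a large antecedent–consequent pair, i.e. a double period.
Phrase 3 begins with different material from phrase 1, making it contrasting.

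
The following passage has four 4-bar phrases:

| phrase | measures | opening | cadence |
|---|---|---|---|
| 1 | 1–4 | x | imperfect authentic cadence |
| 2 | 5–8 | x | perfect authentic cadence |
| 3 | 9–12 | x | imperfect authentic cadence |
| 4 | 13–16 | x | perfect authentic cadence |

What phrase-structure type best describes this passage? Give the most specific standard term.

repeated period

The cadence pattern IAC–PAC–IAC–PAC is weak–strong twice, and phrases 3–4 restate phrases 1–2: a period heard twice, not a double period (which would end weakly at phrase 2).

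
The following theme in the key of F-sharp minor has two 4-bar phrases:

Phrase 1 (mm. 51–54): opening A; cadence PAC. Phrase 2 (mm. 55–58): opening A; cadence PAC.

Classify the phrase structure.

repeated phrase

Both phrases have the same opening (A) and the same cadence (perfect authentic cadence): the second is a restatement, not a consequent, so this is a repeated phrase rather than a period.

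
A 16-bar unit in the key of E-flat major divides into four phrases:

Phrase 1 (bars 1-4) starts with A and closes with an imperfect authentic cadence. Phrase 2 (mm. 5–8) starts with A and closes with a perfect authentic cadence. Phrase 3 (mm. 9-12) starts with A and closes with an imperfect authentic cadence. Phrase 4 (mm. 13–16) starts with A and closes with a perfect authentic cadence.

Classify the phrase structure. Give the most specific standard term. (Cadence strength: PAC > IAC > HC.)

repeated period

The cadence pattern IAC–PAC–IAC–PAC is weak–strong twice, and phrases 3–4 restate phrases 1–2: a period heard twice, not a double period (which would end weakly at phrase 2).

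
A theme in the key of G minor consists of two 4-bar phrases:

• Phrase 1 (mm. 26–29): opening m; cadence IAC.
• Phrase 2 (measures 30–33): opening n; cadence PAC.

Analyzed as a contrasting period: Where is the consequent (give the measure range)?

The antecedent is the phrase ending with the weaker cadence (imperfect authentic cadence, phrase 1) and the consequent the one ending more conclusively (perfect authentic cadence, phrase 2); the consequent is bars 30-33.

measures 30–33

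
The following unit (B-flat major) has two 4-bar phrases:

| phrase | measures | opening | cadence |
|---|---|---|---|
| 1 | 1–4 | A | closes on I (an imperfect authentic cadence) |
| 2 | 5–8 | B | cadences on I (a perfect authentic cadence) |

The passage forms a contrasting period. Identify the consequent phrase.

The phrase ending with the weaker cadence (imperfect authentic cadence) is the antecedent; the one ending more conclusively (perfect authentic cadence) is the consequent. The consequent is phrase 2.

phrase 2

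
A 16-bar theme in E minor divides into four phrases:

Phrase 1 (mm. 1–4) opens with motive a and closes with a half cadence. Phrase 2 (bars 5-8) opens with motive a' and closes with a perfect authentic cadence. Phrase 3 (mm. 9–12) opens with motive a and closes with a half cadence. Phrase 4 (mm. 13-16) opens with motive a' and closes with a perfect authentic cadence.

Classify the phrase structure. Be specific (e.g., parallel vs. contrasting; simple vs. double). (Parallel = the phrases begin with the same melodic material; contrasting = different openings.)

The cadence pattern HC–PAC–HC–PAC is weak–strong twice, and phrases 3–4 restate phrases 1–2: a period heard twice, not a double period (which would end weakly at phrase 2).

repeated period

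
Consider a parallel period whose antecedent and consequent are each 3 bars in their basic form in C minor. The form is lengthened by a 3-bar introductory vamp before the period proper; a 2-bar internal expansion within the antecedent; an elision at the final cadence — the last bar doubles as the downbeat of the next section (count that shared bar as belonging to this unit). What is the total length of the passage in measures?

11 measures

Basic parallel period: 3 + 3 = 6 bars.
6 (basic form) + 3 (introduction) + 2 (internal expansion) = 11.
The elision shares a bar with the next section but does not change this unit's count.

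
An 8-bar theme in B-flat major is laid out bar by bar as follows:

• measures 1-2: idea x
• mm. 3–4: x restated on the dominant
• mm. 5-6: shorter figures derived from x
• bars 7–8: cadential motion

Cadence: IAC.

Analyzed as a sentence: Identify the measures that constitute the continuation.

After the presentation (mm. 1–4), the continuation covers the fragmentation through the cadence: bars 5-8.

measures 5–8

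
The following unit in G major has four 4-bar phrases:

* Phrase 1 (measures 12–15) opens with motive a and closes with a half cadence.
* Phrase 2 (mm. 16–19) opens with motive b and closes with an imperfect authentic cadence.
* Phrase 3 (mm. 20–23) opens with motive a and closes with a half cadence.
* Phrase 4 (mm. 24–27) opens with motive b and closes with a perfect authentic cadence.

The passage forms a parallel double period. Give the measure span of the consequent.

measures 20–27

In a double period the first pair of phrases (ending imperfect authentic cadence) is the large antecedent and the second pair (ending perfect authentic cadence) is the large consequent; the consequent is measures 20–27.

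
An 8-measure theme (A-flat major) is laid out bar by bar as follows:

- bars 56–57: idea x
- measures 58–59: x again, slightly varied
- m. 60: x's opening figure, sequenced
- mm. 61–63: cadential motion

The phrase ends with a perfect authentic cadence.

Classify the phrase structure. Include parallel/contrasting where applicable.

Basic idea (mm. 56–57) + its repetition (bars 58–59) form the presentation; fragmentation and cadence (measures 60–63) form the continuation — the 8-bar whole is a sentence.

sentence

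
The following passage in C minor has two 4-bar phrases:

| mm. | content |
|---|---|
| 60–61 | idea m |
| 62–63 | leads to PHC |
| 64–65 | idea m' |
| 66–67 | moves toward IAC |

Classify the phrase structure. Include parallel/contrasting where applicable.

parallel period

Phrase 1 ends with a Phrygian half cadence (weaker) and phrase 2 with an imperfect authentic cadence (stronger): antecedent + consequent = a period.
The two phrases open with the same material (m / m'), so the period is parallel.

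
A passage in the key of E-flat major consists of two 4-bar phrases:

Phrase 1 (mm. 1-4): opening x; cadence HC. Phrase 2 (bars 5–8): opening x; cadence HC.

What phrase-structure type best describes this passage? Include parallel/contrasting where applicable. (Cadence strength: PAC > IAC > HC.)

Both phrases have the same opening (x) and the same cadence (half cadence): the second is a restatement, not a consequent, so this is a repeated phrase rather than a period.

repeated phrase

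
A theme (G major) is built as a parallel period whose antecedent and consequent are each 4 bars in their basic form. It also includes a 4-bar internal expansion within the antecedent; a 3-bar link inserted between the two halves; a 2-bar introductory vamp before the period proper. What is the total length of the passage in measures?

Basic parallel period: 4 + 4 = 8 bars.
8 (basic form) + 4 (internal expansion) + 3 (link) + 2 (introduction) = 17.

17 measures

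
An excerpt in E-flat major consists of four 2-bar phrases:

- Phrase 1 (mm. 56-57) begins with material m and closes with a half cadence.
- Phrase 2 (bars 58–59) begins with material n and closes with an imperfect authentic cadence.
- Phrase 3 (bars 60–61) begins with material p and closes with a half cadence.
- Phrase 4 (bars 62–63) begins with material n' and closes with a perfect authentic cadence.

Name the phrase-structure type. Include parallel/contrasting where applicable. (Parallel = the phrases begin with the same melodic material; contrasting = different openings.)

Four phrases in two halves: the first half (mm. 56–59) ends with an imperfect authentic cadence, the second (mm. 60–63) with a perfect authentic cadence — a large antecedent–consequent pair, i.e. a double period.
Phrase 3 begins with different material from phrase 1, making it contrasting.

contrasting double period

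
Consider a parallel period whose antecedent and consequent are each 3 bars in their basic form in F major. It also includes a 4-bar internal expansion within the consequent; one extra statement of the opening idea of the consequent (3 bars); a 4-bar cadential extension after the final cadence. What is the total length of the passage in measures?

17 measures

Basic parallel period: 3 + 3 = 6 bars.
6 (basic form) + 4 (internal expansion) + 3 (extra statement) + 4 (cadential extension) = 17.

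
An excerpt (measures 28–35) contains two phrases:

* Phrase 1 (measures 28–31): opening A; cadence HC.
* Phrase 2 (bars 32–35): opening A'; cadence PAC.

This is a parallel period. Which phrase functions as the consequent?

phrase 2

The phrase ending with the weaker cadence (half cadence) is the antecedent; the one ending more conclusively (perfect authentic cadence) is the consequent. The consequent is phrase 2.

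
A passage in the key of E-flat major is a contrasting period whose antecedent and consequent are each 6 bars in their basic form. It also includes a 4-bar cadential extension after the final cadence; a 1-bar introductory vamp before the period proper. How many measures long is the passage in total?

Basic contrasting period: 6 + 6 = 12 bars.
12 (basic form) + 4 (cadential extension) + 1 (introduction) = 17.

17 measures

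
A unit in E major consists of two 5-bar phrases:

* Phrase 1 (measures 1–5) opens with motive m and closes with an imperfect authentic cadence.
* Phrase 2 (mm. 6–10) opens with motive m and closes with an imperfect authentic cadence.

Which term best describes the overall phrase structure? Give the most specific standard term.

repeated phrase

Both phrases have the same opening (m) and the same cadence (imperfect authentic cadence): the second is a restatement, not a consequent, so this is a repeated phrase rather than a period.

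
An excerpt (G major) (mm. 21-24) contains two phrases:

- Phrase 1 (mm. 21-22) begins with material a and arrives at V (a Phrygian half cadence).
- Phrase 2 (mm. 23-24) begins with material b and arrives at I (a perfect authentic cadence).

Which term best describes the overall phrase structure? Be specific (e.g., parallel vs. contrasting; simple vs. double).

Phrase 1 ends with a Phrygian half cadence (weaker) and phrase 2 with a perfect authentic cadence (stronger): antecedent + consequent = a period.
The two phrases open with different material (a / b), so the period is contrasting.

contrasting period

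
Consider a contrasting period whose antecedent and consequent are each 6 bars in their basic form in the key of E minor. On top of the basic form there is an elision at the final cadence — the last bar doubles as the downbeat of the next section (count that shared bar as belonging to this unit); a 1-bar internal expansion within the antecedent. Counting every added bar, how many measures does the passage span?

13 measures

Basic contrasting period: 6 + 6 = 12 bars.
12 (basic form) + 1 (internal expansion) = 13.
The elision shares a bar with the next section but does not change this unit's count.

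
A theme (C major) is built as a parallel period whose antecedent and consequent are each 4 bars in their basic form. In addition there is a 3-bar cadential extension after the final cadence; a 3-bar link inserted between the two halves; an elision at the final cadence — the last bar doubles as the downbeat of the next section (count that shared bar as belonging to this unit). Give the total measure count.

14 measures

Basic parallel period: 4 + 4 = 8 bars.
8 (basic form) + 3 (cadential extension) + 3 (link) = 14.
The elision shares a bar with the next section but does not change this unit's count.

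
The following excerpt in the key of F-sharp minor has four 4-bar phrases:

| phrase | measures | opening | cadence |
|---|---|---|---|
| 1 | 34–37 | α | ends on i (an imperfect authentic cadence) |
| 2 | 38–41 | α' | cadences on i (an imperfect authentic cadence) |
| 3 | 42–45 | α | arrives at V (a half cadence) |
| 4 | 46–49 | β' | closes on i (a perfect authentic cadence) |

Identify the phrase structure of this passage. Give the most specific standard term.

Four phrases in two halves: the first half (measures 34–41) ends with an imperfect authentic cadence, the second (measures 42–49) with a perfect authentic cadence — a large antecedent–consequent pair, i.e. a double period.
Phrase 3 begins with the same material as phrase 1, making it parallel.

parallel double period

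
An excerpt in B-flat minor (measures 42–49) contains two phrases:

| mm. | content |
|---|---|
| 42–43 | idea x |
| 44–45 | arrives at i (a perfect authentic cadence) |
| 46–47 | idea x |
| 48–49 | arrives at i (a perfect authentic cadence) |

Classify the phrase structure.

Both phrases have the same opening (x) and the same cadence (perfect authentic cadence): the second is a restatement, not a consequent, so this is a repeated phrase rather than a period.

repeated phrase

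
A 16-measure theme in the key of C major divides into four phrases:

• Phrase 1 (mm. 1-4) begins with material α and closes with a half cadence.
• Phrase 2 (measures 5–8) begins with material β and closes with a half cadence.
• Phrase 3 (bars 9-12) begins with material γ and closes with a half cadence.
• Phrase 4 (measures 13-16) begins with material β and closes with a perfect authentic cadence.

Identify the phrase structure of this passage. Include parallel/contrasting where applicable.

Four phrases in two halves: the first half (measures 1–8) ends with a half cadence, the second (mm. 9–16) with a perfect authentic cadence — a large antecedent–consequent pair, i.e. a double period.
Phrase 3 begins with different material from phrase 1, making it contrasting.

contrasting double period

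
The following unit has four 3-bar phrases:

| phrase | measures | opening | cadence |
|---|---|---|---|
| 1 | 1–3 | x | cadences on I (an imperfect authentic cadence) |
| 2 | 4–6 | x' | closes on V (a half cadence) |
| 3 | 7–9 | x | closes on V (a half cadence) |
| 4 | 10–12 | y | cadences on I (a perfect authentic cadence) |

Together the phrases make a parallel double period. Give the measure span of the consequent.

measures 7–12

In a double period the first pair of phrases (ending half cadence) is the large antecedent and the second pair (ending perfect authentic cadence) is the large consequent; the consequent is measures 7–12.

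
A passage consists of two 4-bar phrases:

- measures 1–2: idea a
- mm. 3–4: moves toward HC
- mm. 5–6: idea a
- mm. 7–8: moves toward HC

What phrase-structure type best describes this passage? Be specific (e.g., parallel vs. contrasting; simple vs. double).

repeated phrase

Both phrases have the same opening (a) and the same cadence (half cadence): the second is a restatement, not a consequent, so this is a repeated phrase rather than a period.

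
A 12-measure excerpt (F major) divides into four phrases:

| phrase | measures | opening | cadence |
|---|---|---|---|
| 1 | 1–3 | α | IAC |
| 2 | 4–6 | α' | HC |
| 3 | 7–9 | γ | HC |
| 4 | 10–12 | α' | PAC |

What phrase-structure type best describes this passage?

Four phrases in two halves: the first half (measures 1–6) ends with a half cadence, the second (mm. 7–12) with a perfect authentic cadence — a large antecedent–consequent pair, i.e. a double period.
Phrase 3 begins with different material from phrase 1, making it contrasting.

contrasting double period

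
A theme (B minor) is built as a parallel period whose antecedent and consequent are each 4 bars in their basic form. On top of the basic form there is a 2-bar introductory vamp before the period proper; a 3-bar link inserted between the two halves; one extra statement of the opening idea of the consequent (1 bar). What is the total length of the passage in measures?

Basic parallel period: 4 + 4 = 8 bars.
8 (basic form) + 2 (introduction) + 3 (link) + 1 (extra statement) = 14.

14 measures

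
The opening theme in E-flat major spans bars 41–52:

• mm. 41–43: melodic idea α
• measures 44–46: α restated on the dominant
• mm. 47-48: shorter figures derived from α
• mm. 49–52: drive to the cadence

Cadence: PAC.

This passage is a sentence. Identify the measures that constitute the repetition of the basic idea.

measures 44–46

The presentation of a sentence is the basic idea (mm. 41–43) plus its repetition (measures 44–46); the repetition of the basic idea is therefore mm. 44–46.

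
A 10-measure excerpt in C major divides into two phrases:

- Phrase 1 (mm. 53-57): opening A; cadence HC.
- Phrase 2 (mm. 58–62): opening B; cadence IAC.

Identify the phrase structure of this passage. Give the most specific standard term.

Phrase 1 ends with a half cadence (weaker) and phrase 2 with an imperfect authentic cadence (stronger): antecedent + consequent = a period.
The two phrases open with different material (A / B), so the period is contrasting.

contrasting period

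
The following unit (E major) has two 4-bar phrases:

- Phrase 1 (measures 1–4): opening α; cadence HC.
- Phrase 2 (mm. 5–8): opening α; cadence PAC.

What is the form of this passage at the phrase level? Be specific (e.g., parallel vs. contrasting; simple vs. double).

parallel period

Phrase 1 ends with a half cadence (weaker) and phrase 2 with a perfect authentic cadence (stronger): antecedent + consequent = a period.
The two phrases open with the same material (α / α), so the period is parallel.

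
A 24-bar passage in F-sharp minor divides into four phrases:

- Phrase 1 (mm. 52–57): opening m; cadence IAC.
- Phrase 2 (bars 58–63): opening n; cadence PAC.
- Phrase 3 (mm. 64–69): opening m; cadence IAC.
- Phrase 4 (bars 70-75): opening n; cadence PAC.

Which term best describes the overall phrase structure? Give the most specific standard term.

The cadence pattern IAC–PAC–IAC–PAC is weak–strong twice, and phrases 3–4 restate phrases 1–2: a period heard twice, not a double period (which would end weakly at phrase 2).

repeated period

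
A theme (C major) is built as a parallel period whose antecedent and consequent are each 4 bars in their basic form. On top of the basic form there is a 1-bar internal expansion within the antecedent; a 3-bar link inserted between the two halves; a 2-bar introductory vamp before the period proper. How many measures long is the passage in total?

Basic parallel period: 4 + 4 = 8 bars.
8 (basic form) + 1 (internal expansion) + 3 (link) + 2 (introduction) = 14.

14 measures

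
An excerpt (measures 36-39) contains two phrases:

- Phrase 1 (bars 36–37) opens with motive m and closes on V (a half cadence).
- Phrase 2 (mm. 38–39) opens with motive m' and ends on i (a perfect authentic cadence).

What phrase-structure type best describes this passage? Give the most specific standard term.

parallel period

Phrase 1 ends with a half cadence (weaker) and phrase 2 with a perfect authentic cadence (stronger): antecedent + consequent = a period.
The two phrases open with the same material (m / m'), so the period is parallel.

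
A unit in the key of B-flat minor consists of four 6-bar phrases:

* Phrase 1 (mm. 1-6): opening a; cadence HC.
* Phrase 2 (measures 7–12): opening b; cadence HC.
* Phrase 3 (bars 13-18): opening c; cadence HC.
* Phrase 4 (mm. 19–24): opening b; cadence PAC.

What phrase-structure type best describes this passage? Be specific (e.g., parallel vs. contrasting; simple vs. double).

Four phrases in two halves: the first half (bars 1-12) ends with a half cadence, the second (measures 13-24) with a perfect authentic cadence — a large antecedent–consequent pair, i.e. a double period.
Phrase 3 begins with different material from phrase 1, making it contrasting.

contrasting double period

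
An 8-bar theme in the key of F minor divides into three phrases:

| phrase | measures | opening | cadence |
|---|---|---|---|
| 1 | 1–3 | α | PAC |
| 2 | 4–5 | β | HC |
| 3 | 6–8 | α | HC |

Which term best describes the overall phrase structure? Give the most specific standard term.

phrase group

The final phrase closes with a half cadence, which is not stronger than the preceding half cadence; the 3 phrases lack an overall antecedent–consequent design and so form a phrase group.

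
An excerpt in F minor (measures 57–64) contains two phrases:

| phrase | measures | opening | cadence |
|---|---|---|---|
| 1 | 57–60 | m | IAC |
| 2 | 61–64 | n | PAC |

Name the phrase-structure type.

Phrase 1 ends with an imperfect authentic cadence (weaker) and phrase 2 with a perfect authentic cadence (stronger): antecedent + consequent = a period.
The two phrases open with different material (m / n), so the period is contrasting.

contrasting period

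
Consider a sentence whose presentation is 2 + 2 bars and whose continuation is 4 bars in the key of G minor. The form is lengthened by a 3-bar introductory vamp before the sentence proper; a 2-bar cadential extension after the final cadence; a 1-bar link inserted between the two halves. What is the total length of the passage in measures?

14 measures

Basic sentence: 2 + 2 + 4 = 8 bars.
8 (basic form) + 3 (introduction) + 2 (cadential extension) + 1 (link) = 14.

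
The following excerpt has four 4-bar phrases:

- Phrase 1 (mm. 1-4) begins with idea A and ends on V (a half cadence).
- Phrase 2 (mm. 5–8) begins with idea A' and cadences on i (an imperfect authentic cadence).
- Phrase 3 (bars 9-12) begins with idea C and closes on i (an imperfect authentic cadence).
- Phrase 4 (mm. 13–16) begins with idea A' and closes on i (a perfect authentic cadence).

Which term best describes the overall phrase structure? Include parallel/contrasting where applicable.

contrasting double period

Four phrases in two halves: the first half (mm. 1–8) ends with an imperfect authentic cadence, the second (mm. 9-16) with a perfect authentic cadence — a large antecedent–consequent pair, i.e. a double period.
Phrase 3 begins with different material from phrase 1, making it contrasting.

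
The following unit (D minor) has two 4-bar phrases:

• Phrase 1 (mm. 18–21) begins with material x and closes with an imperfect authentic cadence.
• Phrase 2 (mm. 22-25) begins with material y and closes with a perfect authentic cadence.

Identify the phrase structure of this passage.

contrasting period

Phrase 1 ends with an imperfect authentic cadence (weaker) and phrase 2 with a perfect authentic cadence (stronger): antecedent + consequent = a period.
The two phrases open with different material (x / y), so the period is contrasting.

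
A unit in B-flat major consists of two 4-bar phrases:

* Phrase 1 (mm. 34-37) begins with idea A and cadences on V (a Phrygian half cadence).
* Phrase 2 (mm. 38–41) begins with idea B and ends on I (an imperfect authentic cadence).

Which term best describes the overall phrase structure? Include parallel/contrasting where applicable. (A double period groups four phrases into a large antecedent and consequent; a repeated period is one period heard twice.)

Phrase 1 ends with a Phrygian half cadence (weaker) and phrase 2 with an imperfect authentic cadence (stronger): antecedent + consequent = a period.
The two phrases open with different material (A / B), so the period is contrasting.

contrasting period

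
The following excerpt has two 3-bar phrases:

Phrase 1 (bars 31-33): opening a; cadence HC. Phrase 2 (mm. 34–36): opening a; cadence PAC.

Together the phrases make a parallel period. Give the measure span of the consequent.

measures 34–36

The phrase ending with the weaker cadence (half cadence) is the antecedent; the one ending more conclusively (perfect authentic cadence) is the consequent. The consequent is measures 34–36.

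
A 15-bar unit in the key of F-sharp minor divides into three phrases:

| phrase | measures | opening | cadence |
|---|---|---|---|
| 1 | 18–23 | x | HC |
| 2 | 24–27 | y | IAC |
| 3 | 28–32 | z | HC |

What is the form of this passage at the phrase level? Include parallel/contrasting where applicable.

The final phrase closes with a half cadence, which is not stronger than the preceding imperfect authentic cadence; the 3 phrases lack an overall antecedent–consequent design and so form a phrase group.

phrase group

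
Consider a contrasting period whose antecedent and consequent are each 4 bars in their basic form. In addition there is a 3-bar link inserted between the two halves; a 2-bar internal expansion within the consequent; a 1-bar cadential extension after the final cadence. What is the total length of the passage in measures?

14 measures

Basic contrasting period: 4 + 4 = 8 bars.
8 (basic form) + 3 (link) + 2 (internal expansion) + 1 (cadential extension) = 14.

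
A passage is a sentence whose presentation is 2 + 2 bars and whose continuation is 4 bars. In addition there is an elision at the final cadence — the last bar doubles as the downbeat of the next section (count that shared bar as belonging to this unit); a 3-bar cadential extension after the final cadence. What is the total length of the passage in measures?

Basic sentence: 2 + 2 + 4 = 8 bars.
8 (basic form) + 3 (cadential extension) = 11.
The elision shares a bar with the next section but does not change this unit's count.

11 measures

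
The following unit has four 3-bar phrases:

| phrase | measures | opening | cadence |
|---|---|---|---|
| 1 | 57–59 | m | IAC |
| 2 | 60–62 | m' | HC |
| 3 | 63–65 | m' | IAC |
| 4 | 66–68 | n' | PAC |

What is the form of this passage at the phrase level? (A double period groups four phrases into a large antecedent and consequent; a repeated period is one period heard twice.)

parallel double period

Four phrases in two halves: the first half (mm. 57–62) ends with a half cadence, the second (measures 63–68) with a perfect authentic cadence — a large antecedent–consequent pair, i.e. a double period.
Phrase 3 begins with the same material as phrase 1, making it parallel.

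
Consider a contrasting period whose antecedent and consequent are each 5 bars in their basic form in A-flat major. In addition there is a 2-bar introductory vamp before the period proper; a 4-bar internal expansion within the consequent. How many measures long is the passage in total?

16 measures

Basic contrasting period: 5 + 5 = 10 bars.
10 (basic form) + 2 (introduction) + 4 (internal expansion) = 16.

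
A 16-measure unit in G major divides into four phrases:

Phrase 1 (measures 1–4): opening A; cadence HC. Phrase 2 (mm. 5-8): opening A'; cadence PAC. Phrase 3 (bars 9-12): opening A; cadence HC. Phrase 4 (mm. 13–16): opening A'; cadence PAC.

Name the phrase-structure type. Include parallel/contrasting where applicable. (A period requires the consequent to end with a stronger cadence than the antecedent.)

repeated period

The cadence pattern HC–PAC–HC–PAC is weak–strong twice, and phrases 3–4 restate phrases 1–2: a period heard twice, not a double period (which would end weakly at phrase 2).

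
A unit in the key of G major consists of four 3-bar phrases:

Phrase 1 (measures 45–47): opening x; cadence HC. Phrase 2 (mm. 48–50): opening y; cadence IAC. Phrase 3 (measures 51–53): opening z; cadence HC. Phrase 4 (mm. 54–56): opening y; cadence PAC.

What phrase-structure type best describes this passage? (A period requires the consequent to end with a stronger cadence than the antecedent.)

Four phrases in two halves: the first half (bars 45-50) ends with an imperfect authentic cadence, the second (bars 51-56) with a perfect authentic cadence — a large antecedent–consequent pair, i.e. a double period.
Phrase 3 begins with different material from phrase 1, making it contrasting.

contrasting double period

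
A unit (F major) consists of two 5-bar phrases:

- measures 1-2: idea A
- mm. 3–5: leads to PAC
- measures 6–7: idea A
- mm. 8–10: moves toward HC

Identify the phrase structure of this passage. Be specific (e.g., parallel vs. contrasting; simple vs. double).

phrase group

The second phrase closes with a half cadence, which is not stronger than the first phrase's perfect authentic cadence; without a weak→strong cadential pair there is no antecedent–consequent relationship, so this is a phrase group rather than a period.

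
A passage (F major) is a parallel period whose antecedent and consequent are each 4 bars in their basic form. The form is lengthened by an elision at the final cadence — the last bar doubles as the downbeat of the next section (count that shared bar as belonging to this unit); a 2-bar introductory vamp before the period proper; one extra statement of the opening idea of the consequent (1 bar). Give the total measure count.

11 measures

Basic parallel period: 4 + 4 = 8 bars.
8 (basic form) + 2 (introduction) + 1 (extra statement) = 11.
The elision shares a bar with the next section but does not change this unit's count.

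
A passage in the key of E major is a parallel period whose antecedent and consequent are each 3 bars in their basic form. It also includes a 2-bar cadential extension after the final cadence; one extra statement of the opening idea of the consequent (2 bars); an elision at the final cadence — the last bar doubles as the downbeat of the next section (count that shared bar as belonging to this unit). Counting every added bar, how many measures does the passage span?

10 measures

Basic parallel period: 3 + 3 = 6 bars.
6 (basic form) + 2 (cadential extension) + 2 (extra statement) = 10.
The elision shares a bar with the next section but does not change this unit's count.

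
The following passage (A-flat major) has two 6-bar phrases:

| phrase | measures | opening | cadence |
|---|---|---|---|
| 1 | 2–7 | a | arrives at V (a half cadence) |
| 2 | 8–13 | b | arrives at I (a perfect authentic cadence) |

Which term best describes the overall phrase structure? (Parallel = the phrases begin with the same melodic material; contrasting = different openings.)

Phrase 1 ends with a half cadence (weaker) and phrase 2 with a perfect authentic cadence (stronger): antecedent + consequent = a period.
The two phrases open with different material (a / b), so the period is contrasting.

contrasting period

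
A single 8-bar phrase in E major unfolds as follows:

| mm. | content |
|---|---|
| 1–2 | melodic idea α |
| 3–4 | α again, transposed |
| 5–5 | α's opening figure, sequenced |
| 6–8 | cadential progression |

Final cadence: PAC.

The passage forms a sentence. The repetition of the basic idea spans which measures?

The presentation of a sentence is the basic idea (measures 1–2) plus its repetition (bars 3–4); the repetition of the basic idea is therefore bars 3-4.

measures 3–4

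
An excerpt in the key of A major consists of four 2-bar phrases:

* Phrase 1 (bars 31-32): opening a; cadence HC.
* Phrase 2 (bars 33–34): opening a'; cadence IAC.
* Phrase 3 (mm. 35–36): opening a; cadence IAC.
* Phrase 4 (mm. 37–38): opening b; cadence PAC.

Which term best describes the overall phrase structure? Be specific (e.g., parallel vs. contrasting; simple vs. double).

parallel double period

Four phrases in two halves: the first half (measures 31-34) ends with an imperfect authentic cadence, the second (bars 35–38) with a perfect authentic cadence — a large antecedent–consequent pair, i.e. a double period.
Phrase 3 begins with the same material as phrase 1, making it parallel.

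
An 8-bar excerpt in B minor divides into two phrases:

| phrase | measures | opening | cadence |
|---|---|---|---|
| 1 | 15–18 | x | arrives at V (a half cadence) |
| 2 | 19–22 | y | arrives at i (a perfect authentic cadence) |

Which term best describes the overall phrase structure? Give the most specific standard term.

Phrase 1 ends with a half cadence (weaker) and phrase 2 with a perfect authentic cadence (stronger): antecedent + consequent = a period.
The two phrases open with different material (x / y), so the period is contrasting.

contrasting period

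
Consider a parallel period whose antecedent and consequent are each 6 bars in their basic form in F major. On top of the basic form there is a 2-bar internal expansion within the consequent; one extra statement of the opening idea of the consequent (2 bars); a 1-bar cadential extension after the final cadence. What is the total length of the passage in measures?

Basic parallel period: 6 + 6 = 12 bars.
12 (basic form) + 2 (internal expansion) + 2 (extra statement) + 1 (cadential extension) = 17.

17 measures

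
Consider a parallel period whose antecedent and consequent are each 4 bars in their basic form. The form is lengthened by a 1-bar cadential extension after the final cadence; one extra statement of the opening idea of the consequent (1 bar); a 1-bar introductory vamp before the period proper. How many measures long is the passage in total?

Basic parallel period: 4 + 4 = 8 bars.
8 (basic form) + 1 (cadential extension) + 1 (extra statement) + 1 (introduction) = 11.

11 measures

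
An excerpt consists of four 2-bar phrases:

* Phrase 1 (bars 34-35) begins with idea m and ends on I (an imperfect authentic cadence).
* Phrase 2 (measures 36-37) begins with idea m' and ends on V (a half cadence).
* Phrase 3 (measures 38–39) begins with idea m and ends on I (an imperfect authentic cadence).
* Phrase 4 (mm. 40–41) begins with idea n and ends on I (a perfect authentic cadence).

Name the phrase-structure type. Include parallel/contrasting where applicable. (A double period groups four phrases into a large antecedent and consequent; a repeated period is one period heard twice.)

parallel double period

Four phrases in two halves: the first half (mm. 34–37) ends with a half cadence, the second (measures 38–41) with a perfect authentic cadence — a large antecedent–consequent pair, i.e. a double period.
Phrase 3 begins with the same material as phrase 1, making it parallel.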